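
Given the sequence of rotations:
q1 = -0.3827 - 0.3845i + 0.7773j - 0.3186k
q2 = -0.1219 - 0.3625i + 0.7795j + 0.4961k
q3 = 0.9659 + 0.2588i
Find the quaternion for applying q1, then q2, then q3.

q2 · q1 = -0.5406 - 0.4484i - 0.6993j - 0.1331k
q3 · q2 · q1 = -0.4061 - 0.573i - 0.641j - 0.3095k
-0.4061 - 0.573i - 0.641j - 0.3095k


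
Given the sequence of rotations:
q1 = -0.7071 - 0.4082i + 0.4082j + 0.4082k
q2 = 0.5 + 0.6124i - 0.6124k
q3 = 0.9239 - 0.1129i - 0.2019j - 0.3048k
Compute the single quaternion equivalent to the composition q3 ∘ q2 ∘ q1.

q2 · q1 = 0.1464 - 0.3871i + 0.2041j + 0.8871k
q3 · q2 · q1 = 0.4032 - 0.4911i + 0.3772j + 0.6738k
0.4032 - 0.4911i + 0.3772j + 0.6738k


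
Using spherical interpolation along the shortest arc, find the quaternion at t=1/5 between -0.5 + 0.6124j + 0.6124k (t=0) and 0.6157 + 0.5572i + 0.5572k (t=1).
-0.285 + 0.1687i + 0.5775j + 0.7462k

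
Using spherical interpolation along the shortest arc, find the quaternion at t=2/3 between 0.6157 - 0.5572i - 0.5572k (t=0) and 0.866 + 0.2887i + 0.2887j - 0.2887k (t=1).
0.8776 - 0.0047i + 0.2125j - 0.4298k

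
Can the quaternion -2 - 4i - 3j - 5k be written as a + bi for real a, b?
No. The quaternion -2 - 4i - 3j - 5k has j-coefficient y = -3 and k-coefficient z = -5, not both zero, so it does not lie in the complex subalgebra spanned by 1 and i.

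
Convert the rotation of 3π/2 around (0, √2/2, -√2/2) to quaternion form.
-0.7071 + 0.5j - 0.5k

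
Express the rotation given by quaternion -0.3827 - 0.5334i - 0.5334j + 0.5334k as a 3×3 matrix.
[[-0.1381, 0.9773, -0.1608], [0.1608, -0.1381, -0.9773], [-0.9773, -0.1608, -0.1381]]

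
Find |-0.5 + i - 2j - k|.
2.5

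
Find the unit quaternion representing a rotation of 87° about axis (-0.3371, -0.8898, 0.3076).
0.7254 - 0.232i - 0.6125j + 0.2117k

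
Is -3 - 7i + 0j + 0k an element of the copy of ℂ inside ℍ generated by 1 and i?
Yes. The quaternion -3 - 7i has j- and k-coefficients y = z = 0, so it lies in the complex subalgebra spanned by 1 and i.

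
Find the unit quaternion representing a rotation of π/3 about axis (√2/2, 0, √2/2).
0.866 + 0.3536i + 0.3536k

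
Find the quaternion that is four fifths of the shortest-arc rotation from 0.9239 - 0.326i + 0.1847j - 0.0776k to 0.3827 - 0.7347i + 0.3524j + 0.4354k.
0.5329 - 0.6926i + 0.3387j + 0.3486k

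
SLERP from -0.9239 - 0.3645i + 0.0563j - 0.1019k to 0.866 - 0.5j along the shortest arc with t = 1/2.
-0.936 - 0.1906i + 0.2909j - 0.0533k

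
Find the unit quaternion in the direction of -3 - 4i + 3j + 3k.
-0.4575 - 0.61i + 0.4575j + 0.4575k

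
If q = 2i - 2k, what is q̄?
-2i + 2k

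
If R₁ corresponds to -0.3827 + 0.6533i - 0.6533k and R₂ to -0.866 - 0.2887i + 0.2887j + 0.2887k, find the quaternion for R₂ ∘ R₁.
0.7086 - 0.6439i - 0.1105j + 0.2667k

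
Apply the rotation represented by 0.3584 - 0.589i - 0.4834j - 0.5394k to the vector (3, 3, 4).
(3.876, 3.496, 2.599)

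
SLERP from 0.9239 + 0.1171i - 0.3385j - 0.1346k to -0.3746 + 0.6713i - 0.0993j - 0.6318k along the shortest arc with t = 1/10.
0.9485 + 0.0173i - 0.3136j - 0.0399k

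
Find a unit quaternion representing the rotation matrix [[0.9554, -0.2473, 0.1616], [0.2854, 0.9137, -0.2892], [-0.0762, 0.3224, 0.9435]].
0.9763 + 0.1566i + 0.0609j + 0.1364k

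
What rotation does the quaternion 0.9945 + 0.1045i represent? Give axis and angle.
axis = (1, 0, 0), θ = 12°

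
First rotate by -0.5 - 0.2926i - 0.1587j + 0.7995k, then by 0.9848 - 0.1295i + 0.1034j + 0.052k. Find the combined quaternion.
-0.5555 - 0.1325i - 0.1197j + 0.8122k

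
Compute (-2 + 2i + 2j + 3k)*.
-2 - 2i - 2j - 3k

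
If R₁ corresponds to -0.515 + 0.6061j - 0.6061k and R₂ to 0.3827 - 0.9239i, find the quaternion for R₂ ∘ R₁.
-0.1971 + 0.4758i - 0.328j - 0.7919k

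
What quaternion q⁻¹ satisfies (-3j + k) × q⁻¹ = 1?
0.3j - 0.1k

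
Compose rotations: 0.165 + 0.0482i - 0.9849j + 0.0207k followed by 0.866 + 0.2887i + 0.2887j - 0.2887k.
0.4193 - 0.189i - 0.8252j - 0.328k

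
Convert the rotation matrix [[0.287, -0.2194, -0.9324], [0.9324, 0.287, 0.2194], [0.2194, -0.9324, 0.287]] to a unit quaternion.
0.6821 - 0.4222i - 0.4222j + 0.4222k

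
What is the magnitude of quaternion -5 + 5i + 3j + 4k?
√75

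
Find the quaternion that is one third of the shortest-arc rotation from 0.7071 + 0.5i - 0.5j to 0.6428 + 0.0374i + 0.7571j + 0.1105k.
0.8965 + 0.436i - 0.059j + 0.0524k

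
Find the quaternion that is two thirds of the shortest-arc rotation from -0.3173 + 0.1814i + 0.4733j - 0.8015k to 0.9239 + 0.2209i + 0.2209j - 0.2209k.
0.6354 + 0.2785i + 0.4221j - 0.5835k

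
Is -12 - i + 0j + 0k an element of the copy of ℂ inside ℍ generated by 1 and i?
Yes. The quaternion -12 - i has j- and k-coefficients y = z = 0, so it lies in the complex subalgebra spanned by 1 and i.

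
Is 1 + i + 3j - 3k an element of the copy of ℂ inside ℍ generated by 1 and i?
No. The quaternion 1 + i + 3j - 3k has j-coefficient y = 3 and k-coefficient z = -3, not both zero, so it does not lie in the complex subalgebra spanned by 1 and i.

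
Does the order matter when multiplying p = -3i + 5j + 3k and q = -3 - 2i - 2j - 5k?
Yes: pq = 19 - 10i - 36j + 7k ≠ 19 + 28i + 6j - 25k = qp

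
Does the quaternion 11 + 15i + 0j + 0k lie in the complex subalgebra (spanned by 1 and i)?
Yes. The quaternion 11 + 15i has j- and k-coefficients y = z = 0, so it lies in the complex subalgebra spanned by 1 and i.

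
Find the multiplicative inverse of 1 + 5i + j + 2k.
0.0323 - 0.1613i - 0.0323j - 0.0645k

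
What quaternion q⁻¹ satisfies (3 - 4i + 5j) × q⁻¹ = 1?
0.06 + 0.08i - 0.1j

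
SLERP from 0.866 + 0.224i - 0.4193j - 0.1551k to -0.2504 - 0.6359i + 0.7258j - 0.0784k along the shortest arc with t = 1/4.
0.7576 + 0.3568i - 0.5371j - 0.101k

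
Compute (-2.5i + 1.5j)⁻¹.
0.2941i - 0.1765j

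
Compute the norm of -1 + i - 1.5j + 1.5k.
2.55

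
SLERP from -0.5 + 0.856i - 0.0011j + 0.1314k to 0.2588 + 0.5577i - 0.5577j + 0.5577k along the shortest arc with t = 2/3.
-0.0078 + 0.7712i - 0.4228j + 0.4759k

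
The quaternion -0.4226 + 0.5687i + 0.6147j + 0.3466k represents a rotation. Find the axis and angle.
axis = (0.6275, 0.6782, 0.3824), θ = 230°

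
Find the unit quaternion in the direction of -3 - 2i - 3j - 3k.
-0.5388 - 0.3592i - 0.5388j - 0.5388k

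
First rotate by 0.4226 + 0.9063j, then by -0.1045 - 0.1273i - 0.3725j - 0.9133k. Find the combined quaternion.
0.2934 + 0.7739i - 0.2521j - 0.5013k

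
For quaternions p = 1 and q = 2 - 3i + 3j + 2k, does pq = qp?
Yes: pq = qp = 2 - 3i + 3j + 2k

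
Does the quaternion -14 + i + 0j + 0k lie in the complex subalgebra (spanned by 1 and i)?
Yes. The quaternion -14 + i has j- and k-coefficients y = z = 0, so it lies in the complex subalgebra spanned by 1 and i.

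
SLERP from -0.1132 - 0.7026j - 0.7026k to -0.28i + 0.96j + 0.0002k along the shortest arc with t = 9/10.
-0.0127 + 0.2578i - 0.9629j - 0.0791k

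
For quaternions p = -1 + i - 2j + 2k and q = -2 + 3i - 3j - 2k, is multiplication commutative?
No: pq = -3 + 5i + 15j + k ≠ -3 - 15i - j - 5k = qp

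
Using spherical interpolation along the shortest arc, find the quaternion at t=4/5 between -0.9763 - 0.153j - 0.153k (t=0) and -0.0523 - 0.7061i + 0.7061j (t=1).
-0.2425 + 0.662i - 0.7077j - 0.0457k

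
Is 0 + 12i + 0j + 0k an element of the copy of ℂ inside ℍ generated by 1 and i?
Yes. The quaternion 12i has j- and k-coefficients y = z = 0, so it lies in the complex subalgebra spanned by 1 and i.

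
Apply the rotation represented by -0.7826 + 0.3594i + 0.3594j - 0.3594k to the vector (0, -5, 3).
(-0.942, -1.504, 5.554)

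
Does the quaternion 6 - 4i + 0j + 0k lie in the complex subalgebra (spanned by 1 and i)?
Yes. The quaternion 6 - 4i has j- and k-coefficients y = z = 0, so it lies in the complex subalgebra spanned by 1 and i.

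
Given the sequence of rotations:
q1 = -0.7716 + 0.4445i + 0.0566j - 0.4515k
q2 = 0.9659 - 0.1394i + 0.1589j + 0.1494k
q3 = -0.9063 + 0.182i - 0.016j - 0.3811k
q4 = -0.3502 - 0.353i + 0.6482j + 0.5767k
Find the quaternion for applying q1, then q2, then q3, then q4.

q2 · q1 = -0.6249 + 0.4567i - 0.0645j - 0.6299k
q3 · q2 · q1 = 0.2421 - 0.5421i + 0.009j + 0.8046k
q4 · q3 · q2 · q1 = -0.746 + 0.6207i + 0.1252j + 0.2061k
-0.746 + 0.6207i + 0.1252j + 0.2061k


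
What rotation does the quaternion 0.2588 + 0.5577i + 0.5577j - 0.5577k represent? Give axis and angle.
axis = (√3/3, √3/3, -√3/3), θ = 5π/6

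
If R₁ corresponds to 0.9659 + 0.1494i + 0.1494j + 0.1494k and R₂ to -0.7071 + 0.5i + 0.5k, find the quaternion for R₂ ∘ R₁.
-0.8324 + 0.3026i - 0.1056j + 0.452k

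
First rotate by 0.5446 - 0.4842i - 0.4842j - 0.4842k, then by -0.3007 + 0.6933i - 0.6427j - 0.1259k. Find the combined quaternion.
-0.2002 + 0.7734i + 0.1922j - 0.5699k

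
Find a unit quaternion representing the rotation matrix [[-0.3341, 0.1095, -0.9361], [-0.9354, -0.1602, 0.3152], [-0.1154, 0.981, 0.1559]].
-0.4067 - 0.4093i + 0.5045j + 0.6423k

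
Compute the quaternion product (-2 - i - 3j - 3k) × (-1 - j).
-1 - 2i + 5j + 4k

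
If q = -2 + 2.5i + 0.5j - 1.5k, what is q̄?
-2 - 2.5i - 0.5j + 1.5k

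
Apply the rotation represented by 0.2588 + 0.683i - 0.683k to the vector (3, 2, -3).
(3.707, -1.732, -2.293)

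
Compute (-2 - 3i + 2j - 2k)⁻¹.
-0.0952 + 0.1429i - 0.0952j + 0.0952k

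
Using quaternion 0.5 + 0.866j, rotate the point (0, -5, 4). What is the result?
(3.464, -5, -2)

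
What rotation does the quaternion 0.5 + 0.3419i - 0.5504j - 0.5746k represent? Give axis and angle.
axis = (0.3948, -0.6355, -0.6635), θ = 2π/3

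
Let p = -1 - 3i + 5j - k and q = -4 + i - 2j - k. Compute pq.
16 + 4i - 22j + 6k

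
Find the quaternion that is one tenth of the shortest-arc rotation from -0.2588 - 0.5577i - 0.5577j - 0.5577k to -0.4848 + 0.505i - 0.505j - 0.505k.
-0.3048 - 0.4619i - 0.589j - 0.589k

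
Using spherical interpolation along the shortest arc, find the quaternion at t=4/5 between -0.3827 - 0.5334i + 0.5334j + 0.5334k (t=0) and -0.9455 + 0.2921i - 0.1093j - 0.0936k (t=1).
-0.9894 + 0.1156i + 0.0541j + 0.0687k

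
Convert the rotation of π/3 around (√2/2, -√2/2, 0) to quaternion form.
0.866 + 0.3536i - 0.3536j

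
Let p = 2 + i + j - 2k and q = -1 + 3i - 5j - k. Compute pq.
-2 - 6i - 16j - 8k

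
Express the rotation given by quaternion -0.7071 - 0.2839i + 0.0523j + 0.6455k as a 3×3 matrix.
[[0.1612, 0.8832, -0.4405], [-0.9426, 0.0055, -0.334], [-0.2926, 0.469, 0.8333]]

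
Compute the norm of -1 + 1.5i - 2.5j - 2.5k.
3.969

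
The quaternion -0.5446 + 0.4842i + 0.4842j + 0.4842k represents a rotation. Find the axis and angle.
axis = (√3/3, √3/3, √3/3), θ = 246°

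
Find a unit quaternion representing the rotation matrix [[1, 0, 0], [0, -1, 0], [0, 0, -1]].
i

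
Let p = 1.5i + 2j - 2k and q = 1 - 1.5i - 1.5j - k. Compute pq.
3.25 - 3.5i + 6.5j - 1.25k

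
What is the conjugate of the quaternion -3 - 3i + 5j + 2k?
-3 + 3i - 5j - 2k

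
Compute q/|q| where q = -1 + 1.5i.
-0.5547 + 0.8321i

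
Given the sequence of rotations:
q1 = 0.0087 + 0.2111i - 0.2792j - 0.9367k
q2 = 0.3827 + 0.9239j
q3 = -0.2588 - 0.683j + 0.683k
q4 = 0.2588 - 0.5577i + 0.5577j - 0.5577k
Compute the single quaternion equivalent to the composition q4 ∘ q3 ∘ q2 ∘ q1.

q2 · q1 = 0.2613 - 0.7846i - 0.0988j - 0.5535k
q3 · q2 · q1 = 0.2429 + 0.6486i - 0.6888j - 0.2142k
q4 · q3 · q2 · q1 = 0.6893 - 0.4712i - 0.524j - 0.1685k
0.6893 - 0.4712i - 0.524j - 0.1685k


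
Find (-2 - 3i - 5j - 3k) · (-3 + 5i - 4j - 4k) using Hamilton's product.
-11 + 7i - 4j + 54k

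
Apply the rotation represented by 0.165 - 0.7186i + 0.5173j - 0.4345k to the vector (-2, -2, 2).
(2.616, 2.17, -0.67)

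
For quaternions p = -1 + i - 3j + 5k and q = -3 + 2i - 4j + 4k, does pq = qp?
No: pq = -31 + 3i + 19j - 17k ≠ -31 - 13i + 7j - 21k = qp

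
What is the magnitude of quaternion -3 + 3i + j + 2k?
√23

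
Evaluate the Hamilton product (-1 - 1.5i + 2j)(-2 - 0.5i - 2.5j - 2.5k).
6.25 - 1.5i - 5.25j + 7.25k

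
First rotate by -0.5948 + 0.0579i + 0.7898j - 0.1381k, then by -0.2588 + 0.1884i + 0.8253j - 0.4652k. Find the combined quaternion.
-0.573 + 0.1264i - 0.6962j + 0.4135k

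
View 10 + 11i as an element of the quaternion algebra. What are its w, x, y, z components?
10 + 11i + 0j + 0k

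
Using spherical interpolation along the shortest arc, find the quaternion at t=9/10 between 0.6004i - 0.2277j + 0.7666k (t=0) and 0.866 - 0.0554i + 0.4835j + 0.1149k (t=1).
-0.8488 + 0.1451i - 0.5083j + 0.0033k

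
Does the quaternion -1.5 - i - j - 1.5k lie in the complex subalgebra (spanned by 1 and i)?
No. The quaternion -1.5 - i - j - 1.5k has j-coefficient y = -1 and k-coefficient z = -1.5, not both zero, so it does not lie in the complex subalgebra spanned by 1 and i.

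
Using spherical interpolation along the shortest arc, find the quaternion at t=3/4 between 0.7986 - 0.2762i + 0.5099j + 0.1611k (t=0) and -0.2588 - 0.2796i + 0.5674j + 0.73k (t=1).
0.0416 - 0.3307i + 0.6544j + 0.6787k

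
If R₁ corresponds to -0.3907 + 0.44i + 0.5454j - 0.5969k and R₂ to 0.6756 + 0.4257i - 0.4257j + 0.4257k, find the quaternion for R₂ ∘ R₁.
0.035 + 0.1529i + 0.9762j - 0.1501k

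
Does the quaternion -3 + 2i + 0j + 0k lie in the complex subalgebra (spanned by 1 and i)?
Yes. The quaternion -3 + 2i has j- and k-coefficients y = z = 0, so it lies in the complex subalgebra spanned by 1 and i.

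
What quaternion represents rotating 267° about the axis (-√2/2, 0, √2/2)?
-0.6884 - 0.5129i + 0.5129k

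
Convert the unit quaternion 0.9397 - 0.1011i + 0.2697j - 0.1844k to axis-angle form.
axis = (-0.2956, 0.7886, -0.5392), θ = 40°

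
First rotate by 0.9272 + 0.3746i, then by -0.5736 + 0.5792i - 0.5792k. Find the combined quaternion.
-0.7488 + 0.3222i - 0.217j - 0.537k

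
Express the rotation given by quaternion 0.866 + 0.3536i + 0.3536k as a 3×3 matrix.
[[0.7499, -0.6124, 0.2501], [0.6124, 0.4999, -0.6124], [0.2501, 0.6124, 0.7499]]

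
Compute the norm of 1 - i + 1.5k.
2.062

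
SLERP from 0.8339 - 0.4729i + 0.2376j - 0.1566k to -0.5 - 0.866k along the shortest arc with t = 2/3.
0.755 - 0.2048i + 0.1029j + 0.6144k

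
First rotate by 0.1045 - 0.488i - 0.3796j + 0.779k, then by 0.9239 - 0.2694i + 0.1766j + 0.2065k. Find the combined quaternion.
-0.1287 - 0.2631i - 0.2232j + 0.9297k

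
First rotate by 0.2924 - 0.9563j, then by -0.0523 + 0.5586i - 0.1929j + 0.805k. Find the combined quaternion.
-0.1998 + 0.9332i - 0.0064j - 0.2988k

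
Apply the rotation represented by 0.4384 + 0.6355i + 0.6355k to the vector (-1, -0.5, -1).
(-0.721, 0.308, -1.279)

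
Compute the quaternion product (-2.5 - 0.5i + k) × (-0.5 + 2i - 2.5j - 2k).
4.25 - 2.25i + 7.25j + 5.75k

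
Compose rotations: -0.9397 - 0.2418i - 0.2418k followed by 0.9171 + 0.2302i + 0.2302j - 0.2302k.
-0.8618 - 0.4937i - 0.105j + 0.0502k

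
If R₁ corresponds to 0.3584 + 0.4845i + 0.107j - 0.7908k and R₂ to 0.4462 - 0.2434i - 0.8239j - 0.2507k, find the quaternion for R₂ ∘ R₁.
0.1677 + 0.8073i - 0.5615j - 0.0696k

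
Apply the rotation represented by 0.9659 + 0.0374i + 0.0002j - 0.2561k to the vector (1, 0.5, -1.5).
(1.144, 0.047, -1.479)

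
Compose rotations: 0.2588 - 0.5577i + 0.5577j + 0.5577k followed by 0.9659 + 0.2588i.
0.3943 - 0.4717i + 0.3943j + 0.683k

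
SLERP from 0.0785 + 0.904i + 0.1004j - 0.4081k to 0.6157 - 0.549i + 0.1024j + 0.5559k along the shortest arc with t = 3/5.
-0.3648 + 0.757i - 0.022j - 0.5417k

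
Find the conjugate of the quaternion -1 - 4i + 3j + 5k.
-1 + 4i - 3j - 5k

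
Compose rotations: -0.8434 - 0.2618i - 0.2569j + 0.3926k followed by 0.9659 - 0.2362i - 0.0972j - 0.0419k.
-0.885 - 0.1026i - 0.0625j + 0.4498k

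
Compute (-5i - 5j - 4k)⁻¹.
0.0758i + 0.0758j + 0.0606k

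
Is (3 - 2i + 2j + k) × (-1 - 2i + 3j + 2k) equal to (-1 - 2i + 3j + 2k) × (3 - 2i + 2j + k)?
No: pq = -15 - 3i + 9j + 3k ≠ -15 - 5i + 5j + 7k = qp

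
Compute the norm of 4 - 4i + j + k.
√34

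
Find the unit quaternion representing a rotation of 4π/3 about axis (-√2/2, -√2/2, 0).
-0.5 - 0.6124i - 0.6124j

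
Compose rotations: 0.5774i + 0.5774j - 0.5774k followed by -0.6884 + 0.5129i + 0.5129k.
-0.6936i + 0.1948j + 0.6936k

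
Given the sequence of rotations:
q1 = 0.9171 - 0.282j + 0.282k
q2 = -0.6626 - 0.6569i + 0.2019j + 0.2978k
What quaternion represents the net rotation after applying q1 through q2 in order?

q2 · q1 = -0.6347 - 0.4615i + 0.5573j + 0.2715k
-0.6347 - 0.4615i + 0.5573j + 0.2715k


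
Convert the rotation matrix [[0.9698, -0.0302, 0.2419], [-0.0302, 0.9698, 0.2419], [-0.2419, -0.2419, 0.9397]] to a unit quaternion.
0.9848 - 0.1228i + 0.1228j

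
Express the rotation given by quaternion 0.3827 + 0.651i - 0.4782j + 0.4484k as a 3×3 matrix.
[[0.1405, -0.9658, 0.2178], [-0.2794, -0.2497, -0.9271], [0.9498, 0.0694, -0.305]]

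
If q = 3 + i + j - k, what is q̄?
3 - i - j + k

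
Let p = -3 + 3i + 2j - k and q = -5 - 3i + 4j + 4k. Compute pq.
20 + 6i - 31j + 11k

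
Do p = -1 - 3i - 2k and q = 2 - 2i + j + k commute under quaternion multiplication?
No: pq = -6 - 2i + 6j - 8k ≠ -6 - 6i - 8j - 2k = qp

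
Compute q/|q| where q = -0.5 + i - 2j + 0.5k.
-0.2132 + 0.4264i - 0.8528j + 0.2132k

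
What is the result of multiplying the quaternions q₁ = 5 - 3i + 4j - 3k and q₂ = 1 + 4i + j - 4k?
1 + 4i - 15j - 42k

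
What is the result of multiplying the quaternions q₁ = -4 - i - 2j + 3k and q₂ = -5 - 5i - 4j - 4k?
19 + 45i + 7j - 5k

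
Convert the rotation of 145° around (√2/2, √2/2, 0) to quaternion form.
0.3007 + 0.6744i + 0.6744j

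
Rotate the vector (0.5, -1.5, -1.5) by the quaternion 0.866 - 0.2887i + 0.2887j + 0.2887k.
(0.833, -1.833, -0.833)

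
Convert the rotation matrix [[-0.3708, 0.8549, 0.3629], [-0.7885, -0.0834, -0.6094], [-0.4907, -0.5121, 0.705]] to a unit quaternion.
0.5592 + 0.0435i + 0.3816j - 0.7347k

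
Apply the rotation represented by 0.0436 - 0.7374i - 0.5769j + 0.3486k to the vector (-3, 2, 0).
(1.367, -3.305, 0.458)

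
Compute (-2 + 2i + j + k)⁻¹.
-0.2 - 0.2i - 0.1j - 0.1k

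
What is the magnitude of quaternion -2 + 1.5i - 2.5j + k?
3.674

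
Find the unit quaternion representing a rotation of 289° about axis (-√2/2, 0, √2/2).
-0.8141 - 0.4106i + 0.4106k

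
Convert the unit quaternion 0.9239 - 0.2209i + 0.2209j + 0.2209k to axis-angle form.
axis = (-√3/3, √3/3, √3/3), θ = π/4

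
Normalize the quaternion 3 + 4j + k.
0.5883 + 0.7845j + 0.1961k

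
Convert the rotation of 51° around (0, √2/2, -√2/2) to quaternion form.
0.9026 + 0.3044j - 0.3044k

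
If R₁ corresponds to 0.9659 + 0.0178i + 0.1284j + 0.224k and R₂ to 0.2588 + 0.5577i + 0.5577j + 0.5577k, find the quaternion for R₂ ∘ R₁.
0.0435 + 0.5966i + 0.4569j + 0.6583k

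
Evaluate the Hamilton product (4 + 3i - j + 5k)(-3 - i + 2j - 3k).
8 - 20i + 15j - 22k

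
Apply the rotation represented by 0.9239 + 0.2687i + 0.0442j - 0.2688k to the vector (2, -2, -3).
(0.851, -0.807, -3.953)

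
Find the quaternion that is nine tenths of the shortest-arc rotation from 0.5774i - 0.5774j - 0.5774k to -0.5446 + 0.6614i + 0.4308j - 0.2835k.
-0.5188 + 0.7066i + 0.3338j - 0.3466k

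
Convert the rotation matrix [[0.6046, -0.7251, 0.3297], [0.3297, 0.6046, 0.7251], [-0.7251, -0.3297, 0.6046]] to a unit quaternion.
0.8387 - 0.3144i + 0.3144j + 0.3144k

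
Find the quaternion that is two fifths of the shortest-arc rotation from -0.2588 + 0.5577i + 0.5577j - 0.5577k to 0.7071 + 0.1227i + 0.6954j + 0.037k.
0.1772 + 0.4728i + 0.7701j - 0.3899k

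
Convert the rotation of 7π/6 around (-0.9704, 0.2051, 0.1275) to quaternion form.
-0.2588 - 0.9373i + 0.1981j + 0.1232k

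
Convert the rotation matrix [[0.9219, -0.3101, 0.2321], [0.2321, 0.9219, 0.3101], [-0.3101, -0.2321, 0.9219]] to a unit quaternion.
0.9703 - 0.1397i + 0.1397j + 0.1397k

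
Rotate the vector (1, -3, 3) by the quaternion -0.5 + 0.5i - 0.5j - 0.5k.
(3, 3, -1)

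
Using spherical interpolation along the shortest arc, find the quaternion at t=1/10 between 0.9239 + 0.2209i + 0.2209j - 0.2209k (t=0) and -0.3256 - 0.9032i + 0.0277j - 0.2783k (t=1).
0.9089 + 0.3199i + 0.2042j - 0.173k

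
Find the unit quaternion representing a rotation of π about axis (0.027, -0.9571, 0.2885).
0.027i - 0.9571j + 0.2885k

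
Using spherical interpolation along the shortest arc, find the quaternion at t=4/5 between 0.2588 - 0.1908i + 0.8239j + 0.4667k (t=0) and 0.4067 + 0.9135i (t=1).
-0.3034 - 0.9105i + 0.2443j + 0.1384k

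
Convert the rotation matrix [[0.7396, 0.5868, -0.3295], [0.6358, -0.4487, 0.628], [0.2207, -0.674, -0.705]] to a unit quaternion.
-0.3827 + 0.8505i + 0.3594j - 0.032k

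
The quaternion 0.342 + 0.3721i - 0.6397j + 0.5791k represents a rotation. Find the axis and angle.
axis = (0.396, -0.6808, 0.6163), θ = 140°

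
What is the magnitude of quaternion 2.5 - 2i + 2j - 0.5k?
3.808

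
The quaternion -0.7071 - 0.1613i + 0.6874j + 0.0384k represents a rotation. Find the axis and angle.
axis = (-0.2281, 0.9721, 0.0543), θ = 3π/2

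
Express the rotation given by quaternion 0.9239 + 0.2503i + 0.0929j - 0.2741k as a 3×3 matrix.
[[0.8325, 0.553, 0.0344], [-0.46, 0.7244, -0.5134], [-0.3089, 0.4116, 0.8574]]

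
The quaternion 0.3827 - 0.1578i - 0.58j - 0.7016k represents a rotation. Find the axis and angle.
axis = (-0.1708, -0.6278, -0.7594), θ = 3π/4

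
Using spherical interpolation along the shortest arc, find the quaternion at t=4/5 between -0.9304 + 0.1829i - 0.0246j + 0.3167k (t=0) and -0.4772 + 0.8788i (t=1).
-0.6168 + 0.7837i - 0.0057j + 0.0729k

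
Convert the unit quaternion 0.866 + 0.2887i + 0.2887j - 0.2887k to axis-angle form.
axis = (√3/3, √3/3, -√3/3), θ = π/3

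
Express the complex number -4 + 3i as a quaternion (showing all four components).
-4 + 3i + 0j + 0k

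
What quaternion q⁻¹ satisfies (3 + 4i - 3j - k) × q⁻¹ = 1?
0.0857 - 0.1143i + 0.0857j + 0.0286k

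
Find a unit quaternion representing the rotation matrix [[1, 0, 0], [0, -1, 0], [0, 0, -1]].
i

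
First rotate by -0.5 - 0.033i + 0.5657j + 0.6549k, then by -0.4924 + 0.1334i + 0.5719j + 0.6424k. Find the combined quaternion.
-0.4936 - 0.0393i - 0.6731j - 0.5493k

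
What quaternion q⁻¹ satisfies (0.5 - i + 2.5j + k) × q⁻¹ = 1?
0.0588 + 0.1176i - 0.2941j - 0.1176k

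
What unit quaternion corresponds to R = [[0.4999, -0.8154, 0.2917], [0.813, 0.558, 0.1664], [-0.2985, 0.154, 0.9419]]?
0.866 - 0.0036i + 0.1704j + 0.4701k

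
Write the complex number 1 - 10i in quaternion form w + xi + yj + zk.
1 - 10i + 0j + 0k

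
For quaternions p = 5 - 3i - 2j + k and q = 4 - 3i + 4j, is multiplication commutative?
No: pq = 19 - 31i + 9j - 14k ≠ 19 - 23i + 15j + 22k = qp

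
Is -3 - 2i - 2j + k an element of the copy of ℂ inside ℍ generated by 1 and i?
No. The quaternion -3 - 2i - 2j + k has j-coefficient y = -2 and k-coefficient z = 1, not both zero, so it does not lie in the complex subalgebra spanned by 1 and i.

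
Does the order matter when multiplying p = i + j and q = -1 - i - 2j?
Yes: pq = 3 - i - j - k ≠ 3 - i - j + k = qp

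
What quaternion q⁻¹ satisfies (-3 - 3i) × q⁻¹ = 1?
-0.1667 + 0.1667i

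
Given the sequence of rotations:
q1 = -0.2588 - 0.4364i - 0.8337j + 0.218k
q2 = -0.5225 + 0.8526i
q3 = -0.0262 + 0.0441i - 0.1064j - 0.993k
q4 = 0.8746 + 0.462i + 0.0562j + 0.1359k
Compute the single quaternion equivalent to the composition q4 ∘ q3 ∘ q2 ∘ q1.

q2 · q1 = 0.5073 + 0.0074i + 0.2497j - 0.8247k
q3 · q2 · q1 = -0.806 + 0.3579i - 0.0315j - 0.4703k
q4 · q3 · q2 · q1 = -0.8046 - 0.0815i + 0.1931j - 0.5555k
-0.8046 - 0.0815i + 0.1931j - 0.5555k


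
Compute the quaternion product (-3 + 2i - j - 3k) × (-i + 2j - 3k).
-5 + 12i + 3j + 12k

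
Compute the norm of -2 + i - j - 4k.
√22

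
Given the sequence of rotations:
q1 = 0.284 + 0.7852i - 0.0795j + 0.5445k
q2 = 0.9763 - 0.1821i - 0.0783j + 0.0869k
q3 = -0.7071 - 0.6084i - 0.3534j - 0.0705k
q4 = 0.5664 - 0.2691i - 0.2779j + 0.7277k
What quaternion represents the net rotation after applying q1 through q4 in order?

q2 · q1 = 0.3667 + 0.6791i + 0.0675j + 0.6322k
q3 · q2 · q1 = 0.2223 - 0.922i + 0.1594j - 0.274k
q4 · q3 · q2 · q1 = 0.1215 - 0.6219i - 0.7162j - 0.2925k
0.1215 - 0.6219i - 0.7162j - 0.2925k


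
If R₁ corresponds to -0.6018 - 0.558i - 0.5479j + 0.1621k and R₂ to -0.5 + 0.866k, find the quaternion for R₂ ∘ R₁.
0.1605 + 0.7535i - 0.2093j - 0.6022k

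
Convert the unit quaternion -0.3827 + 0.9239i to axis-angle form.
axis = (1, 0, 0), θ = 5π/4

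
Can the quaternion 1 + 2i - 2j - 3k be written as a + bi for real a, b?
No. The quaternion 1 + 2i - 2j - 3k has j-coefficient y = -2 and k-coefficient z = -3, not both zero, so it does not lie in the complex subalgebra spanned by 1 and i.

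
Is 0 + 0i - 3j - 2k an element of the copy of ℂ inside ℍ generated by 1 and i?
No. The quaternion -3j - 2k has j-coefficient y = -3 and k-coefficient z = -2, not both zero, so it does not lie in the complex subalgebra spanned by 1 and i.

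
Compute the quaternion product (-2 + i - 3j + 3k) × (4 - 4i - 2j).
-10 + 18i - 20j - 2k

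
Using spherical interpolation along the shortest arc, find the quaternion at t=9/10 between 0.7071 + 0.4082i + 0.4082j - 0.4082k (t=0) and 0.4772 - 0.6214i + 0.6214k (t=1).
-0.3609 + 0.6582i + 0.0578j - 0.6582k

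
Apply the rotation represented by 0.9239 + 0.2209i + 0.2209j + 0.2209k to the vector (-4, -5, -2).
(-2.678, -5.426, -2.896)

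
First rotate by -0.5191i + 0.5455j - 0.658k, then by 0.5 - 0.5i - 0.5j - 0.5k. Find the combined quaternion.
-0.3158 + 0.3422i + 0.2033j - 0.8613k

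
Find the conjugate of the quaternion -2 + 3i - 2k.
-2 - 3i + 2k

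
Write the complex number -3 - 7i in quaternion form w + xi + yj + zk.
-3 - 7i + 0j + 0k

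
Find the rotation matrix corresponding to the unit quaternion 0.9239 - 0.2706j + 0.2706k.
[[0.7071, -0.5, -0.5], [0.5, 0.8536, -0.1464], [0.5, -0.1464, 0.8536]]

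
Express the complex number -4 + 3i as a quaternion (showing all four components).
-4 + 3i + 0j + 0k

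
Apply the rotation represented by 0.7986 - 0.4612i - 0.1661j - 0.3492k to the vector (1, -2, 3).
(-0.551, 1.492, 3.387)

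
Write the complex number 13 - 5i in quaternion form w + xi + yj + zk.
13 - 5i + 0j + 0k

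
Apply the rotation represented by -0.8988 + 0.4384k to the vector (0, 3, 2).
(2.364, 1.847, 2)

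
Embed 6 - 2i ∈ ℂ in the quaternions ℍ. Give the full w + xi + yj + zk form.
6 - 2i + 0j + 0k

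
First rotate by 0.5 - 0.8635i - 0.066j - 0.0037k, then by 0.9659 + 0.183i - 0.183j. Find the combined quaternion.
0.6289 - 0.7419i - 0.1546j - 0.1737k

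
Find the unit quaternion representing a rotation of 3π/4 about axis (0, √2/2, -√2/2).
0.3827 + 0.6533j - 0.6533k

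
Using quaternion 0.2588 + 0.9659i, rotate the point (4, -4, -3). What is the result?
(4, 4.964, 0.598)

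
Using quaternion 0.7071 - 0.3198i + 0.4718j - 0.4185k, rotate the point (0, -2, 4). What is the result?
(3.159, -0.661, 3.095)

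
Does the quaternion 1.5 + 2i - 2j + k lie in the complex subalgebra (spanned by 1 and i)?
No. The quaternion 1.5 + 2i - 2j + k has j-coefficient y = -2 and k-coefficient z = 1, not both zero, so it does not lie in the complex subalgebra spanned by 1 and i.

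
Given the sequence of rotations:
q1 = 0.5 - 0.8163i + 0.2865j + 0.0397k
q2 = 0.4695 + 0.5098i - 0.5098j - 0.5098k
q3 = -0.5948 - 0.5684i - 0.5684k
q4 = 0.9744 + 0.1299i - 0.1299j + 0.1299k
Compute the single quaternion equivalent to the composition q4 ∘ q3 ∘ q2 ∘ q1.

q2 · q1 = 0.8172 - 0.0025i + 0.2755j - 0.5064k
q3 · q2 · q1 = -0.7753 - 0.3064i - 0.4503j - 0.3199k
q4 · q3 · q2 · q1 = -0.7326 - 0.2992i - 0.3363j - 0.5107k
-0.7326 - 0.2992i - 0.3363j - 0.5107k


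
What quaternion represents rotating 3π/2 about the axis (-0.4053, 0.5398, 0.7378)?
-0.7071 - 0.2866i + 0.3817j + 0.5217k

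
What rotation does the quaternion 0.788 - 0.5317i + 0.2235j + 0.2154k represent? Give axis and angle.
axis = (-0.8636, 0.363, 0.3499), θ = 76°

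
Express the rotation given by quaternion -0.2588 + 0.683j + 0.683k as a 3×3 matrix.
[[-0.866, 0.3535, -0.3535], [-0.3535, 0.067, 0.933], [0.3535, 0.933, 0.067]]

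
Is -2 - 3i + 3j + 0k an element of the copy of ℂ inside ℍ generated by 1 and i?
No. The quaternion -2 - 3i + 3j has j-coefficient y = 3 and k-coefficient z = 0, not both zero, so it does not lie in the complex subalgebra spanned by 1 and i.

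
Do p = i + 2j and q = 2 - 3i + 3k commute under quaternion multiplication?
No: pq = 3 + 8i + j + 6k ≠ 3 - 4i + 7j - 6k = qp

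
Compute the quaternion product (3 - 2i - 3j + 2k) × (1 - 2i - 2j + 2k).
-11 - 10i - 9j + 6k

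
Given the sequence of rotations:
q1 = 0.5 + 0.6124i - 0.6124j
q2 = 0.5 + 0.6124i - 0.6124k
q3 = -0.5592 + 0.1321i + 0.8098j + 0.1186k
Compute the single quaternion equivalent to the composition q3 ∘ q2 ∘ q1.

q2 · q1 = -0.125 + 0.2374i - 0.6812j - 0.6812k
q3 · q2 · q1 = 0.671 - 0.6201i + 0.3978j + 0.0839k
0.671 - 0.6201i + 0.3978j + 0.0839k


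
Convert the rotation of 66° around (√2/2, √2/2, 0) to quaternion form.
0.8387 + 0.3851i + 0.3851j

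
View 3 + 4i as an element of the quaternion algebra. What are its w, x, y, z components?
3 + 4i + 0j + 0k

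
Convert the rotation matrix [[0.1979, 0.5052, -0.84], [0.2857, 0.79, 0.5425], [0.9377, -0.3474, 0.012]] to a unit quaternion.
0.7071 - 0.3146i - 0.6285j - 0.0776k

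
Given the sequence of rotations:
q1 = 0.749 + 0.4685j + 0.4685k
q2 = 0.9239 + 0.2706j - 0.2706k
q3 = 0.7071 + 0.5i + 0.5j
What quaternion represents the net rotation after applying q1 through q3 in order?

q2 · q1 = 0.692 + 0.2536i + 0.6355j + 0.2302k
q3 · q2 · q1 = 0.0448 + 0.6404i + 0.6803j + 0.3537k
0.0448 + 0.6404i + 0.6803j + 0.3537k


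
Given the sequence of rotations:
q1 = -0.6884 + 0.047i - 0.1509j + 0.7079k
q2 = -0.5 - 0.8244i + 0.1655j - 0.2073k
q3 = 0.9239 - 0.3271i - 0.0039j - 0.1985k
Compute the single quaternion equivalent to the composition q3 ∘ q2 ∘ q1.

q2 · q1 = 0.5547 + 0.6299i + 0.5354j - 0.0946k
q3 · q2 · q1 = 0.7018 + 0.5072i + 0.3365j - 0.3702k
0.7018 + 0.5072i + 0.3365j - 0.3702k


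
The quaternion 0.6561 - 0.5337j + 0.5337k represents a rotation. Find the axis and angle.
axis = (0, -√2/2, √2/2), θ = 98°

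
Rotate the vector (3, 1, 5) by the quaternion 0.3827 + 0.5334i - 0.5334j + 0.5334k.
(-0.588, -5.507, 2.081)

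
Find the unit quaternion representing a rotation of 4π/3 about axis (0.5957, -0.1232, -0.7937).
-0.5 + 0.5159i - 0.1067j - 0.6874k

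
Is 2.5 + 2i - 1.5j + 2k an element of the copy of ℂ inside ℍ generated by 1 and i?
No. The quaternion 2.5 + 2i - 1.5j + 2k has j-coefficient y = -1.5 and k-coefficient z = 2, not both zero, so it does not lie in the complex subalgebra spanned by 1 and i.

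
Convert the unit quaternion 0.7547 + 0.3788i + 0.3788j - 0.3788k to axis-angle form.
axis = (√3/3, √3/3, -√3/3), θ = 82°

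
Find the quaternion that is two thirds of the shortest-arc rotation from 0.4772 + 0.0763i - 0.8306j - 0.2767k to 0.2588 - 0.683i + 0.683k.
0.009 + 0.6026i - 0.3894j - 0.6965k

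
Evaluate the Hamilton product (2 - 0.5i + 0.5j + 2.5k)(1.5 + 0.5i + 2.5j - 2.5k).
8.25 - 7.25i + 5.75j - 2.75k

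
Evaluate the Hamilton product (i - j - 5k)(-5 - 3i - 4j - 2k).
-11 - 23i + 22j + 18k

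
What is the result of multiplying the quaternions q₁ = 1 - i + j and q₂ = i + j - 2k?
-i - j - 4k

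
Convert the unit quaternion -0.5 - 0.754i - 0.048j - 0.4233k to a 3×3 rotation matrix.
[[0.637, -0.3509, 0.6863], [0.4957, -0.4954, -0.7134], [0.5903, 0.7946, -0.1416]]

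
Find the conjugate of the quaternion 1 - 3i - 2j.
1 + 3i + 2j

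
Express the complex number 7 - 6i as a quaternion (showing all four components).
7 - 6i + 0j + 0k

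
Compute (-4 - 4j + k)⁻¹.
-0.1212 + 0.1212j - 0.0303k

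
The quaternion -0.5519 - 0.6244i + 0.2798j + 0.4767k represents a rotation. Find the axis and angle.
axis = (-0.7488, 0.3355, 0.5716), θ = 247°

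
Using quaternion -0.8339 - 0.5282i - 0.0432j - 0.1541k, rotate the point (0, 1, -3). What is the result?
(-0.916, 2.997, -0.421)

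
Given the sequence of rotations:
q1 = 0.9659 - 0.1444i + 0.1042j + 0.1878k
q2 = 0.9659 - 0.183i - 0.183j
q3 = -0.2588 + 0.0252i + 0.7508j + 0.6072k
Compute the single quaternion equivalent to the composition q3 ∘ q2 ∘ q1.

q2 · q1 = 0.9256 - 0.3506i - 0.0417j + 0.1359k
q3 · q2 · q1 = -0.2819 + 0.2414i + 0.4894j + 0.789k
-0.2819 + 0.2414i + 0.4894j + 0.789k


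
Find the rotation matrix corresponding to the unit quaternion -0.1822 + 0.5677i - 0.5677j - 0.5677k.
[[-0.2891, -0.8514, -0.4377], [-0.4377, -0.2891, 0.8514], [-0.8514, 0.4377, -0.2891]]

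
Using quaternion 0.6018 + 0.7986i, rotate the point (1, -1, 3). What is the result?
(1, -2.608, -1.788)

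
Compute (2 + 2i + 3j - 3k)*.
2 - 2i - 3j + 3k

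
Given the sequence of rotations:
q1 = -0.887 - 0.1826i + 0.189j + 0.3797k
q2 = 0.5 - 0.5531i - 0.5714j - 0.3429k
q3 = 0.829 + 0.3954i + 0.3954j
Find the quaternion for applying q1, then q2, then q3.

q2 · q1 = -0.3063 + 0.2471i + 0.874j + 0.2851k
q3 · q2 · q1 = -0.6972 + 0.1965i + 0.4907j + 0.4842k
-0.6972 + 0.1965i + 0.4907j + 0.4842k


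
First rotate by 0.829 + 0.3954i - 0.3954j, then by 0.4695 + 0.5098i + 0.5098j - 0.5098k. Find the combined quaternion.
0.3892 + 0.4067i + 0.0354j - 0.8258k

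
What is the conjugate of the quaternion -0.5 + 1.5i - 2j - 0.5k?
-0.5 - 1.5i + 2j + 0.5k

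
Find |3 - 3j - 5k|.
√43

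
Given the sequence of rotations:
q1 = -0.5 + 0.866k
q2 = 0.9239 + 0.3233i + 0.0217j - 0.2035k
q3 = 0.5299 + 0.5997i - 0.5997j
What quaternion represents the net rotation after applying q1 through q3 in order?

q2 · q1 = -0.2857 - 0.1429i - 0.2908j + 0.9018k
q3 · q2 · q1 = -0.2401 - 0.7879i - 0.5236j + 0.2178k
-0.2401 - 0.7879i - 0.5236j + 0.2178k


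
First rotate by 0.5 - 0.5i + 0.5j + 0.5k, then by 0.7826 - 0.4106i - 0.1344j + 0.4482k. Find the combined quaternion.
0.0291 - 0.8879i + 0.3053j + 0.3429k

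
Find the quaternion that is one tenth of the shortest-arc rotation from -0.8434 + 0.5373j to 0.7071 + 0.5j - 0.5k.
-0.8932 + 0.4449j + 0.0653k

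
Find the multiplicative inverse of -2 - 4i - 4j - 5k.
-0.0328 + 0.0656i + 0.0656j + 0.082k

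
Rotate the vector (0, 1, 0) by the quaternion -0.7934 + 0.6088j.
(0, 1, 0)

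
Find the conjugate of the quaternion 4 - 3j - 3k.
4 + 3j + 3k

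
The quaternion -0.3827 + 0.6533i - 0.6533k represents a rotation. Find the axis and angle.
axis = (√2/2, 0, -√2/2), θ = 5π/4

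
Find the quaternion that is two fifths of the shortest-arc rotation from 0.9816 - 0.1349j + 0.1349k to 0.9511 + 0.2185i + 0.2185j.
0.9925 + 0.0898i + 0.0072j + 0.0827k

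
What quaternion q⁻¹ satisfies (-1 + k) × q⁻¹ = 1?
-0.5 - 0.5k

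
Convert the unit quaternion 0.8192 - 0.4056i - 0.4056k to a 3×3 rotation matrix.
[[0.671, 0.6645, 0.329], [-0.6645, 0.342, 0.6645], [0.329, -0.6645, 0.671]]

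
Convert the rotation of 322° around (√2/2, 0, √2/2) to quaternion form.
-0.9455 + 0.2302i + 0.2302k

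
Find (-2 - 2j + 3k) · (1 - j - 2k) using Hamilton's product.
2 + 7i + 7k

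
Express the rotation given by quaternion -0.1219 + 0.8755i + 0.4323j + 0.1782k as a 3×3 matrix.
[[0.5627, 0.8004, 0.2066], [0.7135, -0.5965, 0.3675], [0.4174, -0.0594, -0.9068]]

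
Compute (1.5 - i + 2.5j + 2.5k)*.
1.5 + i - 2.5j - 2.5k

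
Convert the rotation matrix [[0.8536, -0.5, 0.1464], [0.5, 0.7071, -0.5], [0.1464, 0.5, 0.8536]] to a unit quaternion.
0.9239 + 0.2706i + 0.2706k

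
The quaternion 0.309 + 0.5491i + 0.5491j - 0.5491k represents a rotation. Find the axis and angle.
axis = (√3/3, √3/3, -√3/3), θ = 144°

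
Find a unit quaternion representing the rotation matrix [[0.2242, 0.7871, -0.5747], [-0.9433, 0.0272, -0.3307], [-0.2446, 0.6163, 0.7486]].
0.7071 + 0.3348i - 0.1167j - 0.6118k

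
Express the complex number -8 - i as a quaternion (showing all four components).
-8 - i + 0j + 0k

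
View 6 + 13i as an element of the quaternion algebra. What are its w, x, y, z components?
6 + 13i + 0j + 0k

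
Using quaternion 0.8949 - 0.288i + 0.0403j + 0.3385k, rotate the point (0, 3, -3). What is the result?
(-1.519, 0.187, -3.957)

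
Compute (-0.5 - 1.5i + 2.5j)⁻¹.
-0.0571 + 0.1714i - 0.2857j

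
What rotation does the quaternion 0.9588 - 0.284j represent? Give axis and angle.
axis = (0, -1, 0), θ = 33°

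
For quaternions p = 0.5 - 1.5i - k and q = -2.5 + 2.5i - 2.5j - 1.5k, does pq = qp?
No: pq = 1 + 2.5i - 6j + 5.5k ≠ 1 + 7.5i + 3.5j - 2k = qp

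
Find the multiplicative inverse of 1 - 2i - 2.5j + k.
0.0816 + 0.1633i + 0.2041j - 0.0816k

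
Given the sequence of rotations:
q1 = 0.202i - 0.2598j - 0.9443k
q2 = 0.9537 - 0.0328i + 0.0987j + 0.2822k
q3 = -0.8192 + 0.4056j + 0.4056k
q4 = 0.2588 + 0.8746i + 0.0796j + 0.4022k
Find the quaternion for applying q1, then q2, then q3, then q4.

q2 · q1 = 0.2987 + 0.1728i - 0.2217j - 0.912k
q3 · q2 · q1 = 0.2151 - 0.4215i + 0.3729j + 0.7982k
q4 · q3 · q2 · q1 = 0.0736 - 0.0074i - 0.754j + 0.6528k
0.0736 - 0.0074i - 0.754j + 0.6528k


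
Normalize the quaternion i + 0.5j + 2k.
0.4364i + 0.2182j + 0.8729k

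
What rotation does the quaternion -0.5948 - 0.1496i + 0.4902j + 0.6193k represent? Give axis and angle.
axis = (-0.1861, 0.6098, 0.7704), θ = 253°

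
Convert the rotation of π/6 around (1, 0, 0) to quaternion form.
0.9659 + 0.2588i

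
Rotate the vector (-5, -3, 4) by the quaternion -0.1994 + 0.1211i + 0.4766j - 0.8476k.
(3.542, -3.907, 4.71)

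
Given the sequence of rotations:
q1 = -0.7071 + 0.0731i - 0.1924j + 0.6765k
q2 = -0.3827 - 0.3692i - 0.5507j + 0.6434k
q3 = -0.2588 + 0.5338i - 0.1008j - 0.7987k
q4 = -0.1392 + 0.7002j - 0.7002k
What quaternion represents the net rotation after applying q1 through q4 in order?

q2 · q1 = -0.2436 - 0.0157i + 0.7598j - 0.6026k
q3 · q2 · q1 = -0.3333 + 0.5416i + 0.1621j + 0.7545k
q4 · q3 · q2 · q1 = 0.4612 + 0.5664i - 0.6352j - 0.2509k
0.4612 + 0.5664i - 0.6352j - 0.2509k


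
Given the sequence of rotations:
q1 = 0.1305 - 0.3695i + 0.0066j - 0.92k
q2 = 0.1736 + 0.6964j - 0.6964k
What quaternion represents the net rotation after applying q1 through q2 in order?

q2 · q1 = -0.6226 - 0.7002i + 0.3493j + 0.0067k
-0.6226 - 0.7002i + 0.3493j + 0.0067k
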